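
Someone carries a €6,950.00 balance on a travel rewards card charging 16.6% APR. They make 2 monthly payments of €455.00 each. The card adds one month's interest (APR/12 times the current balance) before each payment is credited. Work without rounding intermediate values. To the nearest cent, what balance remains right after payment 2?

€6,227.32

Monthly rate r = 16.6%/12 = 1.38333% = 0.0138333.
Each month: B ← B·(1+r) − €455.00.
Month 1: interest €96.14; balance after payment €6,591.14.
Month 2: interest €91.18; balance after payment €6,227.32.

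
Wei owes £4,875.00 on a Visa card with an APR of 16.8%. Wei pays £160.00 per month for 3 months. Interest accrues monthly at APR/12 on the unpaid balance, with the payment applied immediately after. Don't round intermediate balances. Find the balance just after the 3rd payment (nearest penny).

Monthly rate r = 16.8%/12 = 1.4% = 0.014.
Each month: B ← B·(1+r) − £160.00.
Month 1: interest £68.25; balance after payment £4,783.25.
Month 2: interest £66.97; balance after payment £4,690.22.
Month 3: interest £65.66; balance after payment £4,595.88.

£4,595.88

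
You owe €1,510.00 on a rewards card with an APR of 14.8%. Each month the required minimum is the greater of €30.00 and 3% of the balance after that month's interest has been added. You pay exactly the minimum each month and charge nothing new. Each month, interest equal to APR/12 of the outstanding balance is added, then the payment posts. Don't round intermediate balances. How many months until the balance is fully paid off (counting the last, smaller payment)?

Monthly rate r = 14.8%/12 = 1.23333% = 0.0123333.
While 3% of the post-interest balance exceeds €30.00, each month B ← (B·(1+r))·(1 − 0.03), i.e. B shrinks by the factor (1+r)·0.97 = 0.98196.
This holds for months 1–24. Entering month 25 the balance is €975.58; 3% of the post-interest balance is now below €30.00, so the flat €30.00 minimum applies from here.
From month 25 a fixed €30.00 at rate r clears €975.58 in 42 more payments. Total: 24 + 42 = 66 months.

66 months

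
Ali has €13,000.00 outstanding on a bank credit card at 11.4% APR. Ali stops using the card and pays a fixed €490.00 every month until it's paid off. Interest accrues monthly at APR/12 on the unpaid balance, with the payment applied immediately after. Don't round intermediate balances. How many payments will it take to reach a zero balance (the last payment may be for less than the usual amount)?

Monthly rate r = 11.4%/12 = 0.95% = 0.0095.
Recurrence: B ← B·(1+r) − €490.00.
Month 1: interest €123.50; balance after payment €12,633.50.
Month 2: interest €120.02; balance after payment €12,263.52.
Closed form: n = −ln(1 − rB₀/P)/ln(1+r) = −ln(0.74796)/ln(1.0095) ≈ 30.714, so the balance reaches zero during payment 31.

31 payments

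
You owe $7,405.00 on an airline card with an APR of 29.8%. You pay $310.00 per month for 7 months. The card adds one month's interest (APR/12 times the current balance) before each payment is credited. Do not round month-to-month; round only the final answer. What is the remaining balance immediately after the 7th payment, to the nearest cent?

$6,453.68

Monthly rate r = 29.8%/12 = 2.48333% = 0.0248333.
Each month: B ← B·(1+r) − $310.00.
Month 1: interest $183.89; balance after payment $7,278.89.
Month 2: interest $180.76; balance after payment $7,149.65.
Month 3: interest $177.55; balance after payment $7,017.20.
Month 4: interest $174.26; balance after payment $6,881.46.
Month 5: interest $170.89; balance after payment $6,742.35.
Month 6: interest $167.44; balance after payment $6,599.78.
Month 7: interest $163.89; balance after payment $6,453.68.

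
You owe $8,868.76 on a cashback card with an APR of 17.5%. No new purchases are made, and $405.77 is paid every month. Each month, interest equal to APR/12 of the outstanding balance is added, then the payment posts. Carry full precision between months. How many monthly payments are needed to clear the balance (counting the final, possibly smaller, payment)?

Monthly rate r = 17.5%/12 = 1.45833% = 0.0145833.
Recurrence: B ← B·(1+r) − $405.77.
Month 1: interest $129.34; balance after payment $8,592.33.
Month 2: interest $125.30; balance after payment $8,311.86.
Closed form: n = −ln(1 − rB₀/P)/ln(1+r) = −ln(0.68126)/ln(1.01458) ≈ 26.510, so the balance reaches zero during payment 27.

27 payments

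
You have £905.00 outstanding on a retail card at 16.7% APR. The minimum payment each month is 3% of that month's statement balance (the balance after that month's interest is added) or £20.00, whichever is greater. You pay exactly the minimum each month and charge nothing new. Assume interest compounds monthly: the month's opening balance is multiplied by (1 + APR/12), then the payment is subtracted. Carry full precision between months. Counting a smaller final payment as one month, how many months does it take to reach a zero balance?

64 months

Monthly rate r = 16.7%/12 = 1.39167% = 0.0139167.
While 3% of the post-interest balance exceeds £20.00, each month B ← (B·(1+r))·(1 − 0.03), i.e. B shrinks by the factor (1+r)·0.97 = 0.9835.
This holds for months 1–20. Entering month 21 the balance is £648.83; 3% of the post-interest balance is now below £20.00, so the flat £20.00 minimum applies from here.
From month 21 a fixed £20.00 at rate r clears £648.83 in 44 more payments. Total: 20 + 44 = 64 months.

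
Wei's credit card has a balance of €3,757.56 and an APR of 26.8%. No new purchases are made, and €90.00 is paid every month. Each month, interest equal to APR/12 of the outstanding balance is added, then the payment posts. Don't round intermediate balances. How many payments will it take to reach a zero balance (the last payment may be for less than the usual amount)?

Monthly rate r = 26.8%/12 = 2.23333% = 0.0223333.
Recurrence: B ← B·(1+r) − €90.00.
Month 1: interest €83.92; balance after payment €3,751.48.
Month 2: interest €83.78; balance after payment €3,745.26.
Closed form: n = −ln(1 − rB₀/P)/ln(1+r) = −ln(0.067568)/ln(1.02233) ≈ 121.997, so the balance reaches zero during payment 122.

122 payments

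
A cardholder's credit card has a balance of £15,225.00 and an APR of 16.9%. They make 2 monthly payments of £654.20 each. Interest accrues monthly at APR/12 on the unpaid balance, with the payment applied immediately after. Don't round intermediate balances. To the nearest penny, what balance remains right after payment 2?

Monthly rate r = 16.9%/12 = 1.40833% = 0.0140833.
Each month: B ← B·(1+r) − £654.20.
Month 1: interest £214.42; balance after payment £14,785.22.
Month 2: interest £208.23; balance after payment £14,339.24.

£14,339.24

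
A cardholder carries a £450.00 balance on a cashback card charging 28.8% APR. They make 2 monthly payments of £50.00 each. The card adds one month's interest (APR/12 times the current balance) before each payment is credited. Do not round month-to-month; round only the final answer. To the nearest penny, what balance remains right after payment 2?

Monthly rate r = 28.8%/12 = 2.4% = 0.024.
Each month: B ← B·(1+r) − £50.00.
Month 1: interest £10.80; balance after payment £410.80.
Month 2: interest £9.86; balance after payment £370.66.

£370.66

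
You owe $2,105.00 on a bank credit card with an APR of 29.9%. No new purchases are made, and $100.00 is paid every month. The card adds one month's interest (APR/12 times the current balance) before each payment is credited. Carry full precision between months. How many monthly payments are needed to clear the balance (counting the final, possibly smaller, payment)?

31 months

Monthly rate r = 29.9%/12 = 2.49167% = 0.0249167.
Recurrence: B ← B·(1+r) − $100.00.
Month 1: interest $52.45; balance after payment $2,057.45.
Month 2: interest $51.26; balance after payment $2,008.71.
Closed form: n = −ln(1 − rB₀/P)/ln(1+r) = −ln(0.4755)/ln(1.02492) ≈ 30.205, so the balance reaches zero during payment 31.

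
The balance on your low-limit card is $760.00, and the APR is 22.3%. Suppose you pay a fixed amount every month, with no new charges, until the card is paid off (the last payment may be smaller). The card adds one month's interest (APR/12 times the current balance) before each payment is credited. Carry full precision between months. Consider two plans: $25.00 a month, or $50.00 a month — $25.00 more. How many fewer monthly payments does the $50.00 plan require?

27 fewer payments

Monthly rate r = 22.3%/12 = 1.85833% = 0.0185833.
At $25.00/mo: n = ⌈−ln(1 − rB₀/P)/ln(1+r)⌉ = 46 payments (last $5.04); total interest = total paid − $760.00 = $370.04.
At $50.00/mo: 19 payments (last $1.39); total interest $141.39.
Payments saved = 46 − 19 = 27.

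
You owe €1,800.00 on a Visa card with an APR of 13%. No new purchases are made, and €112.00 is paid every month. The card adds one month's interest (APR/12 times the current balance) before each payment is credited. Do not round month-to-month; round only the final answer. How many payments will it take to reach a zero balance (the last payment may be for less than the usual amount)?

Monthly rate r = 13%/12 = 1.08333% = 0.0108333.
Recurrence: B ← B·(1+r) − €112.00.
Month 1: interest €19.50; balance after payment €1,707.50.
Month 2: interest €18.50; balance after payment €1,614.00.
Closed form: n = −ln(1 − rB₀/P)/ln(1+r) = −ln(0.82589)/ln(1.01083) ≈ 17.753, so the balance reaches zero during payment 18.

18 payments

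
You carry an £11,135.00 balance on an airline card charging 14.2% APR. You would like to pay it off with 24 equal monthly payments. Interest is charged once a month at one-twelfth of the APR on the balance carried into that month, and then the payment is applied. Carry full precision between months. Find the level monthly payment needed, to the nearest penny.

Monthly rate r = 14.2%/12 = 1.18333% = 0.0118333.
Level-payment amortization: P = B₀·r / (1 − (1+r)^(−n)) = 11135.00·0.0118333 / (1 − 1.01183^(−24)).
Denominator 1 − (1+r)^(−24) = 0.245977301.
P = 131.764 / 0.245977301 ≈ 535.68.

£535.68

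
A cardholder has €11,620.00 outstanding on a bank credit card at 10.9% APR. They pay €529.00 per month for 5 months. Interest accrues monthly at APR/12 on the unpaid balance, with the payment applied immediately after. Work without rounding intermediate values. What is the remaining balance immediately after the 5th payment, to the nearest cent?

Monthly rate r = 10.9%/12 = 0.908333% = 0.00908333.
Each month: B ← B·(1+r) − €529.00.
Month 1: interest €105.55; balance after payment €11,196.55.
Month 2: interest €101.70; balance after payment €10,769.25.
Month 3: interest €97.82; balance after payment €10,338.07.
Month 4: interest €93.90; balance after payment €9,902.98.
Month 5: interest €89.95; balance after payment €9,463.93.

€9,463.93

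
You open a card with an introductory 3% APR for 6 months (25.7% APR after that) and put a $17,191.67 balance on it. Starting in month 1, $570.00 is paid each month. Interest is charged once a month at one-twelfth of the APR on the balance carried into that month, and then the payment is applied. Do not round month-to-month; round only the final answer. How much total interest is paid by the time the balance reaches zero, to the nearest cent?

Promo months 1–6 at r₀ = 3%/12 = 0.0025; months 7+ at r₁ = 25.7%/12 = 0.0214167.
After month 6: iterate B ← B·(1+r₀) − $570.00 for 6 months → $14,009.72.
Then at r₁ with $570.00/mo: n₂ = −ln(1 − r₁·B/P)/ln(1+r₁) ≈ 35.27 → 36 more payments.
Total paid = 41·$570.00 + $154.47 = $23,524.47; interest = $23,524.47 − $17,191.67 = $6,332.80.

$6,332.80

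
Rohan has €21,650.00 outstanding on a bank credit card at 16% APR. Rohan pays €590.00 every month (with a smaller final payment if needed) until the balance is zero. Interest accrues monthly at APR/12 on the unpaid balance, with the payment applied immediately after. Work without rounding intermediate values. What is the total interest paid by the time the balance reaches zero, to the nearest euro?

€8,280

Monthly rate r = 16%/12 = 1.33333% = 0.0133333.
Payoff takes n = ⌈−ln(1 − rB₀/P)/ln(1+r)⌉ = ⌈50.728⌉ = 51 payments; the last is €430.36.
Total paid = 50·€590.00 + €430.36 = €29,930.36.
Total interest = total paid − principal = €29,930.36 − €21,650.00 = €8,280.36.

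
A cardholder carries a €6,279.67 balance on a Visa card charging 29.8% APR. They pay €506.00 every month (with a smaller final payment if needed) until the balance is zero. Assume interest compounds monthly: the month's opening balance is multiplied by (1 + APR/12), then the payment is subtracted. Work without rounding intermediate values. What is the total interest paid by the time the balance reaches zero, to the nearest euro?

€1,321

Monthly rate r = 29.8%/12 = 2.48333% = 0.0248333.
Payoff takes n = ⌈−ln(1 − rB₀/P)/ln(1+r)⌉ = ⌈15.020⌉ = 16 payments; the last is €10.37.
Total paid = 15·€506.00 + €10.37 = €7,600.37.
Total interest = total paid − principal = €7,600.37 − €6,279.67 = €1,320.70.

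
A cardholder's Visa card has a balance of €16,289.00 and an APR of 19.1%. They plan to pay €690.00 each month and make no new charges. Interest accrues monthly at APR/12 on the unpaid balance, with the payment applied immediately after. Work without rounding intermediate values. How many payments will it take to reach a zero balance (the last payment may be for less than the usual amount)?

Monthly rate r = 19.1%/12 = 1.59167% = 0.0159167.
Recurrence: B ← B·(1+r) − €690.00.
Month 1: interest €259.27; balance after payment €15,858.27.
Month 2: interest €252.41; balance after payment €15,420.68.
Closed form: n = −ln(1 − rB₀/P)/ln(1+r) = −ln(0.62425)/ln(1.01592) ≈ 29.839, so the balance reaches zero during payment 30.

30 payments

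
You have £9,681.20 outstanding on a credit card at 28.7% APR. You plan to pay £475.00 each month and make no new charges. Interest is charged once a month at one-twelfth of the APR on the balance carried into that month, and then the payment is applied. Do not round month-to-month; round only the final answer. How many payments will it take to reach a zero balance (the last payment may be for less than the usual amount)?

Monthly rate r = 28.7%/12 = 2.39167% = 0.0239167.
Recurrence: B ← B·(1+r) − £475.00.
Month 1: interest £231.54; balance after payment £9,437.74.
Month 2: interest £225.72; balance after payment £9,188.46.
Closed form: n = −ln(1 − rB₀/P)/ln(1+r) = −ln(0.51254)/ln(1.02392) ≈ 28.279, so the balance reaches zero during payment 29.

29 months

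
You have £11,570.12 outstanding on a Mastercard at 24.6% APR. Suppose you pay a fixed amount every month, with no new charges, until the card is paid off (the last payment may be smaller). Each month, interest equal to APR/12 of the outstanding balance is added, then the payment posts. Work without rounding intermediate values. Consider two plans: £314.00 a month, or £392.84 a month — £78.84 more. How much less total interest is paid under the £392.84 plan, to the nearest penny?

Monthly rate r = 24.6%/12 = 2.05% = 0.0205.
At £314.00/mo: n = ⌈−ln(1 − rB₀/P)/ln(1+r)⌉ = 70 payments (last £121.89); total interest = total paid − £11,570.12 = £10,217.77.
At £392.84/mo: 46 payments (last £244.94); total interest £6,352.62.
Interest saved = £10,217.77 − £6,352.62 = £3,865.15.

£3,865.15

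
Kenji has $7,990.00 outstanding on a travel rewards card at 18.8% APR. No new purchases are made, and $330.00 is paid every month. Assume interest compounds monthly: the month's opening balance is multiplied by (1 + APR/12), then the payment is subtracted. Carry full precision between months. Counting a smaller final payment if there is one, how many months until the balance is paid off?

31 months

Monthly rate r = 18.8%/12 = 1.56667% = 0.0156667.
Recurrence: B ← B·(1+r) − $330.00.
Month 1: interest $125.18; balance after payment $7,785.18.
Month 2: interest $121.97; balance after payment $7,577.14.
Closed form: n = −ln(1 − rB₀/P)/ln(1+r) = −ln(0.62068)/ln(1.01567) ≈ 30.681, so the balance reaches zero during payment 31.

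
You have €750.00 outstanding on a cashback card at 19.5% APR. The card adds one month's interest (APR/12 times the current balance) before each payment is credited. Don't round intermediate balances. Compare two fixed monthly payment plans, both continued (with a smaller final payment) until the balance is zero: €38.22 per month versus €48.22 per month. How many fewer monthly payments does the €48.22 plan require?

Monthly rate r = 19.5%/12 = 1.625% = 0.01625.
At €38.22/mo: n = ⌈−ln(1 − rB₀/P)/ln(1+r)⌉ = 24 payments (last €31.50); total interest = total paid − €750.00 = €160.56.
At €48.22/mo: 19 payments (last €3.63); total interest €121.59.
Payments saved = 24 − 19 = 5.

5 fewer payments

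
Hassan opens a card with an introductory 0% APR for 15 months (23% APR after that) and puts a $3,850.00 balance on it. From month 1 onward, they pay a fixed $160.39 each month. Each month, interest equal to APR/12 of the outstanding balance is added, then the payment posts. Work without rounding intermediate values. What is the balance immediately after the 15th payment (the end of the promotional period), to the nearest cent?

Promo months 1–15 at r₀ = 0%/12 = 0; months 16+ at r₁ = 23%/12 = 0.0191667.
After month 15 (no interest yet): B = $3,850.00 − 15·$160.39 = $1,444.15.

$1,444.15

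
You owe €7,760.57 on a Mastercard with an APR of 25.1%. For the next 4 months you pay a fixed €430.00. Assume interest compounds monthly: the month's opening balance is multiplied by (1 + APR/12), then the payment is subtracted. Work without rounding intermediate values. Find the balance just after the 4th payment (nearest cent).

€6,655.81

Monthly rate r = 25.1%/12 = 2.09167% = 0.0209167.
Each month: B ← B·(1+r) − €430.00.
Month 1: interest €162.33; balance after payment €7,492.90.
Month 2: interest €156.73; balance after payment €7,219.62.
Month 3: interest €151.01; balance after payment €6,940.63.
Month 4: interest €145.17; balance after payment €6,655.81.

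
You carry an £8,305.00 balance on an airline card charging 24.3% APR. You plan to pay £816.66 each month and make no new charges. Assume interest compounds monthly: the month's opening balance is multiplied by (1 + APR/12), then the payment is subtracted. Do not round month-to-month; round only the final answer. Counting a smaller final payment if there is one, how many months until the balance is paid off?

12 payments

Monthly rate r = 24.3%/12 = 2.025% = 0.02025.
Recurrence: B ← B·(1+r) − £816.66.
Month 1: interest £168.18; balance after payment £7,656.52.
Month 2: interest £155.04; balance after payment £6,994.90.
Closed form: n = −ln(1 − rB₀/P)/ln(1+r) = −ln(0.79407)/ln(1.02025) ≈ 11.502, so the balance reaches zero during payment 12.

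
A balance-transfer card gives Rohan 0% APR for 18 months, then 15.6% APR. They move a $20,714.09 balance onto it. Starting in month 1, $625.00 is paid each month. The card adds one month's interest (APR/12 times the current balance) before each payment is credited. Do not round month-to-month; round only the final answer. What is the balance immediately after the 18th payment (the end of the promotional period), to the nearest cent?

Promo months 1–18 at r₀ = 0%/12 = 0; months 19+ at r₁ = 15.6%/12 = 0.013.
After month 18 (no interest yet): B = $20,714.09 − 18·$625.00 = $9,464.09.

$9,464.09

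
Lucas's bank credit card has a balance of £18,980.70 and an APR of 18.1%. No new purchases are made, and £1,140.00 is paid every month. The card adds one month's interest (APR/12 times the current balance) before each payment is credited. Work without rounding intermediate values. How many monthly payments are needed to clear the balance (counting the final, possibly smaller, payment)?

Monthly rate r = 18.1%/12 = 1.50833% = 0.0150833.
Recurrence: B ← B·(1+r) − £1,140.00.
Month 1: interest £286.29; balance after payment £18,126.99.
Month 2: interest £273.42; balance after payment £17,260.41.
Closed form: n = −ln(1 − rB₀/P)/ln(1+r) = −ln(0.74887)/ln(1.01508) ≈ 19.317, so the balance reaches zero during payment 20.

20 payments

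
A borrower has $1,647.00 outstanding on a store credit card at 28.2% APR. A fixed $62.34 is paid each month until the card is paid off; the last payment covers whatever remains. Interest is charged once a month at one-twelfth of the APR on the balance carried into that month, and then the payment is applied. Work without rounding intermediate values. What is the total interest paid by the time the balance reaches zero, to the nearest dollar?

$956

Monthly rate r = 28.2%/12 = 2.35% = 0.0235.
Payoff takes n = ⌈−ln(1 − rB₀/P)/ln(1+r)⌉ = ⌈41.753⌉ = 42 payments; the last is $47.10.
Total paid = 41·$62.34 + $47.10 = $2,603.04.
Total interest = total paid − principal = $2,603.04 − $1,647.00 = $956.04.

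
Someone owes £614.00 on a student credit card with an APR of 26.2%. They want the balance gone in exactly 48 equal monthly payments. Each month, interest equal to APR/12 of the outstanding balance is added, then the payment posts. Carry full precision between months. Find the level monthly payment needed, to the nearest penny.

£20.77

Monthly rate r = 26.2%/12 = 2.18333% = 0.0218333.
Level-payment amortization: P = B₀·r / (1 − (1+r)^(−n)) = 614.00·0.0218333 / (1 − 1.02183^(−48)).
Denominator 1 − (1+r)^(−48) = 0.64538521.
P = 13.4057 / 0.64538521 ≈ 20.77.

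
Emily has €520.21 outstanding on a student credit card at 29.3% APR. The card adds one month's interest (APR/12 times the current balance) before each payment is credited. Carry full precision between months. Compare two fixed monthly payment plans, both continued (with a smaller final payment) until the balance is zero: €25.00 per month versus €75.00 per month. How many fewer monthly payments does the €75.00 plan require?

22 fewer payments

Monthly rate r = 29.3%/12 = 2.44167% = 0.0244167.
At €25.00/mo: n = ⌈−ln(1 − rB₀/P)/ln(1+r)⌉ = 30 payments (last €10.28); total interest = total paid − €520.21 = €215.07.
At €75.00/mo: 8 payments (last €52.09); total interest €56.88.
Payments saved = 30 − 8 = 22.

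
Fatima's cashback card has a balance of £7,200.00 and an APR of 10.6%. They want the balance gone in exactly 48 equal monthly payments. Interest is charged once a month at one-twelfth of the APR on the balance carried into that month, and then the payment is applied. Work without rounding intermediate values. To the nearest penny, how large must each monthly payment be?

£184.69

Monthly rate r = 10.6%/12 = 0.883333% = 0.00883333.
Level-payment amortization: P = B₀·r / (1 − (1+r)^(−n)) = 7200.00·0.00883333 / (1 − 1.00883^(−48)).
Denominator 1 − (1+r)^(−48) = 0.344356635.
P = 63.6 / 0.344356635 ≈ 184.69.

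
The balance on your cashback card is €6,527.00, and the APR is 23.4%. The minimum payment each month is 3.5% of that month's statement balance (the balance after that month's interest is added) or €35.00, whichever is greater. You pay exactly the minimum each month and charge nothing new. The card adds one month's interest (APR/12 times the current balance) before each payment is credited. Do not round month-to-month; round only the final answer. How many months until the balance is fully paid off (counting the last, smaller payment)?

158 months

Monthly rate r = 23.4%/12 = 1.95% = 0.0195.
While 3.5% of the post-interest balance exceeds €35.00, each month B ← (B·(1+r))·(1 − 0.035), i.e. B shrinks by the factor (1+r)·0.965 = 0.98382.
This holds for months 1–117. Entering month 118 the balance is €967.64; 3.5% of the post-interest balance is now below €35.00, so the flat €35.00 minimum applies from here.
From month 118 a fixed €35.00 at rate r clears €967.64 in 41 more payments. Total: 117 + 41 = 158 months.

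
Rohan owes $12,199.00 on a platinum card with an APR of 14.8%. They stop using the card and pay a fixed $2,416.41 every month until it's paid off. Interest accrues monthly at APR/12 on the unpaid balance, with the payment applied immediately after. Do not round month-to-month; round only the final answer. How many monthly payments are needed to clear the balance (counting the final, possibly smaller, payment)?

6 months

Monthly rate r = 14.8%/12 = 1.23333% = 0.0123333.
Recurrence: B ← B·(1+r) − $2,416.41.
Month 1: interest $150.45; balance after payment $9,933.04.
Month 2: interest $122.51; balance after payment $7,639.14.
Month 3: interest $94.22; balance after payment $5,316.95.
Month 4: interest $65.58; balance after payment $2,966.11.
Month 5: interest $36.58; balance after payment $586.29.
Month 6: interest $7.23; balance after payment $0.00.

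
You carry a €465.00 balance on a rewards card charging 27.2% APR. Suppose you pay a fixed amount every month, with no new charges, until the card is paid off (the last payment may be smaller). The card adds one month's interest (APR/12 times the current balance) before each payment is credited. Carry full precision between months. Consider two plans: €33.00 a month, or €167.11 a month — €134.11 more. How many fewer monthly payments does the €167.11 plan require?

Monthly rate r = 27.2%/12 = 2.26667% = 0.0226667.
At €33.00/mo: n = ⌈−ln(1 − rB₀/P)/ln(1+r)⌉ = 18 payments (last €5.56); total interest = total paid − €465.00 = €101.56.
At €167.11/mo: 3 payments (last €151.67); total interest €20.89.
Payments saved = 18 − 3 = 15.

15 fewer payments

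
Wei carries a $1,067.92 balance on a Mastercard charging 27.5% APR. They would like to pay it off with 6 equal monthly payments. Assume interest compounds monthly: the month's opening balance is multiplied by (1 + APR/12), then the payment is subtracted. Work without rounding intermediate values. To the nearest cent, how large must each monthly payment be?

Monthly rate r = 27.5%/12 = 2.29167% = 0.0229167.
Level-payment amortization: P = B₀·r / (1 − (1+r)^(−n)) = 1067.92·0.0229167 / (1 − 1.02292^(−6)).
Denominator 1 − (1+r)^(−6) = 0.127112104.
P = 24.4732 / 0.127112104 ≈ 192.53.

$192.53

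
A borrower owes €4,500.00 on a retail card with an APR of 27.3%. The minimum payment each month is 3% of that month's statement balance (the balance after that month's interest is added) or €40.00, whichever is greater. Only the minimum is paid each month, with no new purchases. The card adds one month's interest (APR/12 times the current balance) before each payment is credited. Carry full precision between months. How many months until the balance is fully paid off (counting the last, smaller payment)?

Monthly rate r = 27.3%/12 = 2.275% = 0.02275.
While 3% of the post-interest balance exceeds €40.00, each month B ← (B·(1+r))·(1 − 0.03), i.e. B shrinks by the factor (1+r)·0.97 = 0.99207.
This holds for months 1–156. Entering month 157 the balance is €1,299.10; 3% of the post-interest balance is now below €40.00, so the flat €40.00 minimum applies from here.
From month 157 a fixed €40.00 at rate r clears €1,299.10 in 60 more payments. Total: 156 + 60 = 216 months.

216 months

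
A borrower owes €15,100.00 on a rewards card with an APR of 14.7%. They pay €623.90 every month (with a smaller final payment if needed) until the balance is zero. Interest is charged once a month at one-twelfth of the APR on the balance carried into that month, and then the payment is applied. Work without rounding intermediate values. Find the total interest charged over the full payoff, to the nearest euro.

Monthly rate r = 14.7%/12 = 1.225% = 0.01225.
Payoff takes n = ⌈−ln(1 − rB₀/P)/ln(1+r)⌉ = ⌈28.883⌉ = 29 payments; the last is €551.01.
Total paid = 28·€623.90 + €551.01 = €18,020.21.
Total interest = total paid − principal = €18,020.21 − €15,100.00 = €2,920.21.

€2,920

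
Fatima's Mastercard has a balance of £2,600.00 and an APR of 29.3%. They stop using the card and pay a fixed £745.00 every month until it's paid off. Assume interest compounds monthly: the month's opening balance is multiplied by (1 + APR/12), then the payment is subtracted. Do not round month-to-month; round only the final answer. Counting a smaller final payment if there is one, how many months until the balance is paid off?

4 months

Monthly rate r = 29.3%/12 = 2.44167% = 0.0244167.
Recurrence: B ← B·(1+r) − £745.00.
Month 1: interest £63.48; balance after payment £1,918.48.
Month 2: interest £46.84; balance after payment £1,220.33.
Month 3: interest £29.80; balance after payment £505.12.
Month 4: interest £12.33; balance after payment £0.00.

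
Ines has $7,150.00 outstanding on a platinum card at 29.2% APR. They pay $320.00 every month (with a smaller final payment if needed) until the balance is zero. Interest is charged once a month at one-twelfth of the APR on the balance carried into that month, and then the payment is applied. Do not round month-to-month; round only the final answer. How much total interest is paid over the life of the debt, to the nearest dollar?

Monthly rate r = 29.2%/12 = 2.43333% = 0.0243333.
Payoff takes n = ⌈−ln(1 − rB₀/P)/ln(1+r)⌉ = ⌈32.635⌉ = 33 payments; the last is $203.95.
Total paid = 32·$320.00 + $203.95 = $10,443.95.
Total interest = total paid − principal = $10,443.95 − $7,150.00 = $3,293.95.

$3,294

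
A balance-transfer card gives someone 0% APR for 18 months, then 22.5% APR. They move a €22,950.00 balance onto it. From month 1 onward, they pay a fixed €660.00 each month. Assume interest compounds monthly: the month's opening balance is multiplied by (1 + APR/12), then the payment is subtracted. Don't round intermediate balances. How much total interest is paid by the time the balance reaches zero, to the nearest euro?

Promo months 1–18 at r₀ = 0%/12 = 0; months 19+ at r₁ = 22.5%/12 = 0.01875.
After month 18 (no interest yet): B = €22,950.00 − 18·€660.00 = €11,070.00.
Then at r₁ with €660.00/mo: n₂ = −ln(1 − r₁·B/P)/ln(1+r₁) ≈ 20.33 → 21 more payments.
Total paid = 38·€660.00 + €216.74 = €25,296.74; interest = €25,296.74 − €22,950.00 = €2,346.74.

€2,347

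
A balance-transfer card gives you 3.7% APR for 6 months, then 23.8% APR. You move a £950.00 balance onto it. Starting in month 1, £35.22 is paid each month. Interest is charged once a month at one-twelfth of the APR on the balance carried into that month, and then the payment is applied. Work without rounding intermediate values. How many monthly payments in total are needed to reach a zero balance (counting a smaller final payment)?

35 months

Promo months 1–6 at r₀ = 3.7%/12 = 0.00308333; months 7+ at r₁ = 23.8%/12 = 0.0198333.
After month 6: iterate B ← B·(1+r₀) − £35.22 for 6 months → £754.76.
Then at r₁ with £35.22/mo: n₂ = −ln(1 − r₁·B/P)/ln(1+r₁) ≈ 28.18 → 29 more payments.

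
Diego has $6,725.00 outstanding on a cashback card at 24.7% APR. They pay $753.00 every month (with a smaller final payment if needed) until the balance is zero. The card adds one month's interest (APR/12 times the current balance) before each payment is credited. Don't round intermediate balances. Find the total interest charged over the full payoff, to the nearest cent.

$782.58

Monthly rate r = 24.7%/12 = 2.05833% = 0.0205833.
Payoff takes n = ⌈−ln(1 − rB₀/P)/ln(1+r)⌉ = ⌈9.970⌉ = 10 payments; the last is $730.58.
Total paid = 9·$753.00 + $730.58 = $7,507.58.
Total interest = total paid − principal = $7,507.58 − $6,725.00 = $782.58.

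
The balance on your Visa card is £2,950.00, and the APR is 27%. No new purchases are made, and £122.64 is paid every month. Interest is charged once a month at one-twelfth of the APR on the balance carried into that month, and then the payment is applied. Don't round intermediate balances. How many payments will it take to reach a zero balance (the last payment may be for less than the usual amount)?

Monthly rate r = 27%/12 = 2.25% = 0.0225.
Recurrence: B ← B·(1+r) − £122.64.
Month 1: interest £66.38; balance after payment £2,893.74.
Month 2: interest £65.11; balance after payment £2,836.20.
Closed form: n = −ln(1 − rB₀/P)/ln(1+r) = −ln(0.45878)/ln(1.0225) ≈ 35.018, so the balance reaches zero during payment 36.

36 payments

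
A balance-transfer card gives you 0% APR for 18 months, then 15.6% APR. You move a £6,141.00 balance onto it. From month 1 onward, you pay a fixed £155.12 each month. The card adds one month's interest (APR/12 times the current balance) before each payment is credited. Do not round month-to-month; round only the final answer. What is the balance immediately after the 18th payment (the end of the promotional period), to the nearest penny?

Promo months 1–18 at r₀ = 0%/12 = 0; months 19+ at r₁ = 15.6%/12 = 0.013.
After month 18 (no interest yet): B = £6,141.00 − 18·£155.12 = £3,348.84.

£3,348.84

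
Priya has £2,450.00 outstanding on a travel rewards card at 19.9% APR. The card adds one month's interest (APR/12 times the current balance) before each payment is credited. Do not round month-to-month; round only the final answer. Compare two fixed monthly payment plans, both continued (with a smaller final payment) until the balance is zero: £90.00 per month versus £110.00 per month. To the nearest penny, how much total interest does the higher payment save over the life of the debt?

Monthly rate r = 19.9%/12 = 1.65833% = 0.0165833.
At £90.00/mo: n = ⌈−ln(1 − rB₀/P)/ln(1+r)⌉ = 37 payments (last £45.85); total interest = total paid − £2,450.00 = £835.85.
At £110.00/mo: 29 payments (last £3.29); total interest £633.29.
Interest saved = £835.85 − £633.29 = £202.56.

£202.56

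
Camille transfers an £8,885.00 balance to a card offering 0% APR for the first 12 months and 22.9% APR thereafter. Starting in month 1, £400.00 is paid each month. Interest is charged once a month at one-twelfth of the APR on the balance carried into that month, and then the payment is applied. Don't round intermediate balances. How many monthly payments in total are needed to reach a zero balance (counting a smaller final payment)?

24 months

Promo months 1–12 at r₀ = 0%/12 = 0; months 13+ at r₁ = 22.9%/12 = 0.0190833.
After month 12 (no interest yet): B = £8,885.00 − 12·£400.00 = £4,085.00.
Then at r₁ with £400.00/mo: n₂ = −ln(1 − r₁·B/P)/ln(1+r₁) ≈ 11.47 → 12 more payments.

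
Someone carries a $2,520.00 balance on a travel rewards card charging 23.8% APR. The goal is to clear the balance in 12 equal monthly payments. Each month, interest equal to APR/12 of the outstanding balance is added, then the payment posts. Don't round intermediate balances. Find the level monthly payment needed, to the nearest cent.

Monthly rate r = 23.8%/12 = 1.98333% = 0.0198333.
Level-payment amortization: P = B₀·r / (1 − (1+r)^(−n)) = 2520.00·0.0198333 / (1 − 1.01983^(−12)).
Denominator 1 − (1+r)^(−12) = 0.209959116.
P = 49.98 / 0.209959116 ≈ 238.05.

$238.05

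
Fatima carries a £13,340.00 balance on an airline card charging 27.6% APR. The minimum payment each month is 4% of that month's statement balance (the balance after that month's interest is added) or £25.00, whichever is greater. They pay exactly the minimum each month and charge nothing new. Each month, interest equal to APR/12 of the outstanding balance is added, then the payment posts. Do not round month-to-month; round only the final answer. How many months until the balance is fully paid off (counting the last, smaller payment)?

Monthly rate r = 27.6%/12 = 2.3% = 0.023.
While 4% of the post-interest balance exceeds £25.00, each month B ← (B·(1+r))·(1 − 0.04), i.e. B shrinks by the factor (1+r)·0.96 = 0.98208.
This holds for months 1–171. Entering month 172 the balance is £605.72; 4% of the post-interest balance is now below £25.00, so the flat £25.00 minimum applies from here.
From month 172 a fixed £25.00 at rate r clears £605.72 in 36 more payments. Total: 171 + 36 = 207 months.

207 months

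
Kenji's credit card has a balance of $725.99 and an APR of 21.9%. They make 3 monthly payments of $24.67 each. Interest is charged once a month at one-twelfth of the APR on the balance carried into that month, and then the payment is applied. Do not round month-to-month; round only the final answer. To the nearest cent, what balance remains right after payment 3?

Monthly rate r = 21.9%/12 = 1.825% = 0.01825.
Each month: B ← B·(1+r) − $24.67.
Month 1: interest $13.25; balance after payment $714.57.
Month 2: interest $13.04; balance after payment $702.94.
Month 3: interest $12.83; balance after payment $691.10.

$691.10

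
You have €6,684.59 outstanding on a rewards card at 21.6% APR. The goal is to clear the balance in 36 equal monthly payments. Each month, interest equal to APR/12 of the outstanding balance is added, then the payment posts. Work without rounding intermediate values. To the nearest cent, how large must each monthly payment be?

€253.91

Monthly rate r = 21.6%/12 = 1.8% = 0.018.
Level-payment amortization: P = B₀·r / (1 − (1+r)^(−n)) = 6684.59·0.018 / (1 − 1.018^(−36)).
Denominator 1 − (1+r)^(−36) = 0.473885838.
P = 120.323 / 0.473885838 ≈ 253.91.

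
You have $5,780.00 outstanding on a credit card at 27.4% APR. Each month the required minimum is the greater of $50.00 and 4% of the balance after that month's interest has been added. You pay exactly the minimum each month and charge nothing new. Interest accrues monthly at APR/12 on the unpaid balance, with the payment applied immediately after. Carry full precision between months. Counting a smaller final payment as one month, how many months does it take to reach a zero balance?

122 months

Monthly rate r = 27.4%/12 = 2.28333% = 0.0228333.
While 4% of the post-interest balance exceeds $50.00, each month B ← (B·(1+r))·(1 − 0.04), i.e. B shrinks by the factor (1+r)·0.96 = 0.98192.
This holds for months 1–86. Entering month 87 the balance is $1,203.57; 4% of the post-interest balance is now below $50.00, so the flat $50.00 minimum applies from here.
From month 87 a fixed $50.00 at rate r clears $1,203.57 in 36 more payments. Total: 86 + 36 = 122 months.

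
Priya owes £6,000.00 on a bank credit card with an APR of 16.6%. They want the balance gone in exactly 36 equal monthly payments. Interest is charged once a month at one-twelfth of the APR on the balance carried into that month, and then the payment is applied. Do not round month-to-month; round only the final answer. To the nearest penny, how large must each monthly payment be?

Monthly rate r = 16.6%/12 = 1.38333% = 0.0138333.
Level-payment amortization: P = B₀·r / (1 − (1+r)^(−n)) = 6000.00·0.0138333 / (1 − 1.01383^(−36)).
Denominator 1 − (1+r)^(−36) = 0.390177251.
P = 83 / 0.390177251 ≈ 212.72.

£212.72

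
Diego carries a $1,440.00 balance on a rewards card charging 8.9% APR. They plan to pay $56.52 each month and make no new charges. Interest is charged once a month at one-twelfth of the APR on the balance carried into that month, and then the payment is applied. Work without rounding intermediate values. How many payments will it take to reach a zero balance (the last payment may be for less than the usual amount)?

29 months

Monthly rate r = 8.9%/12 = 0.741667% = 0.00741667.
Recurrence: B ← B·(1+r) − $56.52.
Month 1: interest $10.68; balance after payment $1,394.16.
Month 2: interest $10.34; balance after payment $1,347.98.
Closed form: n = −ln(1 − rB₀/P)/ln(1+r) = −ln(0.81104)/ln(1.00742) ≈ 28.343, so the balance reaches zero during payment 29.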